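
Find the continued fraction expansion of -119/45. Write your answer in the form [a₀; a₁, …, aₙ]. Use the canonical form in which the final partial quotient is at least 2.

-119 = -3·45 + 16, so a_0 = -3
45 = 2·16 + 13, so a_1 = 2
16 = 1·13 + 3, so a_2 = 1
13 = 4·3 + 1, so a_3 = 4
3 = 3·1 + 0, so a_4 = 3

[-3; 2, 1, 4, 3]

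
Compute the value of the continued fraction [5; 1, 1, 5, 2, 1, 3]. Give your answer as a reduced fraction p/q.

Start with 3.
1 + 1/(3/1) = 1 + 1/3 = 4/3
2 + 1/(4/3) = 2 + 3/4 = 11/4
5 + 1/(11/4) = 5 + 4/11 = 59/11
1 + 1/(59/11) = 1 + 11/59 = 70/59
1 + 1/(70/59) = 1 + 59/70 = 129/70
5 + 1/(129/70) = 5 + 70/129 = 715/129

715/129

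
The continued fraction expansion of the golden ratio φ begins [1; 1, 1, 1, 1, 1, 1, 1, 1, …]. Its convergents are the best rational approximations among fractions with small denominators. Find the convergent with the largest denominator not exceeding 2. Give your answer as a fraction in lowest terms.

a_0 = 1: 1/1  (≤ bound)
a_1 = 1: 2/1  (≤ bound)
a_2 = 1: 3/2  (≤ bound)
a_3 = 1: 5/3  (> 2, stop)

3/2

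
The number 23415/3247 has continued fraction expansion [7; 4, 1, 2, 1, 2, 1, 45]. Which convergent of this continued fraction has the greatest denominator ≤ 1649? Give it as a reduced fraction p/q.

512/71

a_0 = 7: 7/1  (≤ bound)
a_1 = 4: 29/4  (≤ bound)
a_2 = 1: 36/5  (≤ bound)
a_3 = 2: 101/14  (≤ bound)
a_4 = 1: 137/19  (≤ bound)
a_5 = 2: 375/52  (≤ bound)
a_6 = 1: 512/71  (≤ bound)
a_7 = 45: 23415/3247  (> 1649, stop)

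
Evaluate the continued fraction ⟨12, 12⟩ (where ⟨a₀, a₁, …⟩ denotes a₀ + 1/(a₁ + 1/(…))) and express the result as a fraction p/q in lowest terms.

145/12

Build up convergents one term at a time:
a_0 = 12: 12/1
a_1 = 12: 145/12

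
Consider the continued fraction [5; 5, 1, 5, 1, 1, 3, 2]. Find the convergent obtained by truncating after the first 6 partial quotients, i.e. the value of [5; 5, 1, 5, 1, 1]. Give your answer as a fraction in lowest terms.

393/76

Work from the innermost term outward:
Start with 1.
1 + 1/(1/1) = 1 + 1/1 = 2/1
5 + 1/(2/1) = 5 + 1/2 = 11/2
1 + 1/(11/2) = 1 + 2/11 = 13/11
5 + 1/(13/11) = 5 + 11/13 = 76/13
5 + 1/(76/13) = 5 + 13/76 = 393/76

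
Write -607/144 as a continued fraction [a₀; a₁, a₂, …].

-607 ÷ 144 → quotient -5, remainder 113
144 ÷ 113 → quotient 1, remainder 31
113 ÷ 31 → quotient 3, remainder 20
31 ÷ 20 → quotient 1, remainder 11
20 ÷ 11 → quotient 1, remainder 9
11 ÷ 9 → quotient 1, remainder 2
9 ÷ 2 → quotient 4, remainder 1
2 ÷ 1 → quotient 2, remainder 0

[-5; 1, 3, 1, 1, 1, 4, 2]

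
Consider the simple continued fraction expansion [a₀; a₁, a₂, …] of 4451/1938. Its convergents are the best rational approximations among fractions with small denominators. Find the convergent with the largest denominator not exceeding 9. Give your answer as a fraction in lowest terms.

16/7

List convergents until the denominator exceeds the bound:
a_0 = 2: 2/1  (≤ bound)
a_1 = 3: 7/3  (≤ bound)
a_2 = 2: 16/7  (≤ bound)
a_3 = 1: 23/10  (> 9, stop)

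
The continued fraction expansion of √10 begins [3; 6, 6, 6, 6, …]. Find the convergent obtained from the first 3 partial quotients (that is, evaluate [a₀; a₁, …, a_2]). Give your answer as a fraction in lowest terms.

Collapse the nested fraction from the inside out:
Start with 6.
6 + 1/(6/1) = 6 + 1/6 = 37/6
3 + 1/(37/6) = 3 + 6/37 = 117/37

117/37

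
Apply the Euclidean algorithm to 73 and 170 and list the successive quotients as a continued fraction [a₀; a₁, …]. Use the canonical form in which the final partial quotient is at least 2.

73 ÷ 170 → quotient 0, remainder 73
170 ÷ 73 → quotient 2, remainder 24
73 ÷ 24 → quotient 3, remainder 1
24 ÷ 1 → quotient 24, remainder 0

[0; 2, 3, 24]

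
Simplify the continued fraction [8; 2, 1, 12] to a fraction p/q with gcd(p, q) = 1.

317/38

Compute successive convergents:
a_0 = 8: 8/1
a_1 = 2: 17/2
a_2 = 1: 25/3
a_3 = 12: 317/38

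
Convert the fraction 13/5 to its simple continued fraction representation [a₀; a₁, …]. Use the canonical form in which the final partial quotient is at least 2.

⌊13/5⌋ = 2, remainder 3
⌊5/3⌋ = 1, remainder 2
⌊3/2⌋ = 1, remainder 1
⌊2/1⌋ = 2, remainder 0

[2; 1, 1, 2]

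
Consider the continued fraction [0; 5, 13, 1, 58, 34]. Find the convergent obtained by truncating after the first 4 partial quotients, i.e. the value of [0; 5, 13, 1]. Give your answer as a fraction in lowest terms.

a_0 = 0: 0/1
a_1 = 5: 1/5
a_2 = 13: 13/66
a_3 = 1: 14/71

14/71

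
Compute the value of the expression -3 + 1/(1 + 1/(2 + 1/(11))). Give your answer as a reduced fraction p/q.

Use the convergent recurrence hₖ = aₖ·hₖ₋₁ + hₖ₋₂ (and likewise for the denominators kₖ):
a_0 = -3: -3/1
a_1 = 1: -2/1
a_2 = 2: -7/3
a_3 = 11: -79/34

-79/34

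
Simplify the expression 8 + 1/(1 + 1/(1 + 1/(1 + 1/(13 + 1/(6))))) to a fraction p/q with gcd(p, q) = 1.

Start with 6.
13 + 1/(6/1) = 13 + 1/6 = 79/6
1 + 1/(79/6) = 1 + 6/79 = 85/79
1 + 1/(85/79) = 1 + 79/85 = 164/85
1 + 1/(164/85) = 1 + 85/164 = 249/164
8 + 1/(249/164) = 8 + 164/249 = 2156/249

2156/249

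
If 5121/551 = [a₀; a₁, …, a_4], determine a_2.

Repeatedly divide and take the remainder:
5121 ÷ 551 → quotient 9, remainder 162
551 ÷ 162 → quotient 3, remainder 65
162 ÷ 65 → quotient 2, remainder 32

2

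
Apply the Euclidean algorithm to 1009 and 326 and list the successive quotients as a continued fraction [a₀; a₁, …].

1009 = 3·326 + 31, so a_0 = 3
326 = 10·31 + 16, so a_1 = 10
31 = 1·16 + 15, so a_2 = 1
16 = 1·15 + 1, so a_3 = 1
15 = 15·1 + 0, so a_4 = 15

[3; 10, 1, 1, 15]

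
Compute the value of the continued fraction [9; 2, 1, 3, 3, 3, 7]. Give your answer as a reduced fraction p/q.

a_0 = 9: 9/1
a_1 = 2: 19/2
a_2 = 1: 28/3
a_3 = 3: 103/11
a_4 = 3: 337/36
a_5 = 3: 1114/119
a_6 = 7: 8135/869

8135/869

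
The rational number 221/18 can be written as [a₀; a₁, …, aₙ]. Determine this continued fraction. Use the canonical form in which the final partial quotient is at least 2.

[12; 3, 1, 1, 2]

Repeatedly divide and take the remainder:
221 ÷ 18 → quotient 12, remainder 5
18 ÷ 5 → quotient 3, remainder 3
5 ÷ 3 → quotient 1, remainder 2
3 ÷ 2 → quotient 1, remainder 1
2 ÷ 1 → quotient 2, remainder 0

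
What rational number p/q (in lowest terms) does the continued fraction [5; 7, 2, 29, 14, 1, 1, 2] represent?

a_0 = 5: 5/1
a_1 = 7: 36/7
a_2 = 2: 77/15
a_3 = 29: 2269/442
a_4 = 14: 31843/6203
a_5 = 1: 34112/6645
a_6 = 1: 65955/12848
a_7 = 2: 166022/32341

166022/32341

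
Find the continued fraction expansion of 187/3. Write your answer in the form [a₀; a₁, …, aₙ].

187 ÷ 3 → quotient 62, remainder 1
3 ÷ 1 → quotient 3, remainder 0

[62; 3]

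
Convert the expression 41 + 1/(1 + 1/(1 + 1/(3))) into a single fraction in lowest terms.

Use the convergent recurrence hₖ = aₖ·hₖ₋₁ + hₖ₋₂ (and likewise for the denominators kₖ):
a_0 = 41: 41/1
a_1 = 1: 42/1
a_2 = 1: 83/2
a_3 = 3: 291/7

291/7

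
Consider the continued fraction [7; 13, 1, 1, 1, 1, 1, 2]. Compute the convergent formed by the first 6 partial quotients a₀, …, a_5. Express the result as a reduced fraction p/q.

481/68

Build up convergents one term at a time:
a_0 = 7: 7/1
a_1 = 13: 92/13
a_2 = 1: 99/14
a_3 = 1: 191/27
a_4 = 1: 290/41
a_5 = 1: 481/68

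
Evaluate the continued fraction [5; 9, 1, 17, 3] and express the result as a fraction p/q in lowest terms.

2790/547

a_0 = 5: 5/1
a_1 = 9: 46/9
a_2 = 1: 51/10
a_3 = 17: 913/179
a_4 = 3: 2790/547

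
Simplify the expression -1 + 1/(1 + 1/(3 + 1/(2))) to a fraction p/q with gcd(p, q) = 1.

Compute successive convergents:
a_0 = -1: -1/1
a_1 = 1: 0/1
a_2 = 3: -1/4
a_3 = 2: -2/9

-2/9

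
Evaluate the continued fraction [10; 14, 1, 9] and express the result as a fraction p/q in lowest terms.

1500/149

Start with 9.
1 + 1/(9/1) = 1 + 1/9 = 10/9
14 + 1/(10/9) = 14 + 9/10 = 149/10
10 + 1/(149/10) = 10 + 10/149 = 1500/149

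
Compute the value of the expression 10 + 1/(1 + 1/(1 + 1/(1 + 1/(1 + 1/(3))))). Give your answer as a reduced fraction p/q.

Compute successive convergents:
a_0 = 10: 10/1
a_1 = 1: 11/1
a_2 = 1: 21/2
a_3 = 1: 32/3
a_4 = 1: 53/5
a_5 = 3: 191/18

191/18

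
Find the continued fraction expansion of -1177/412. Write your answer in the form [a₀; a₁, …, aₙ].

Run the Euclidean algorithm, recording each quotient:
-1177 ÷ 412 → quotient -3, remainder 59
412 ÷ 59 → quotient 6, remainder 58
59 ÷ 58 → quotient 1, remainder 1
58 ÷ 1 → quotient 58, remainder 0

[-3; 6, 1, 58]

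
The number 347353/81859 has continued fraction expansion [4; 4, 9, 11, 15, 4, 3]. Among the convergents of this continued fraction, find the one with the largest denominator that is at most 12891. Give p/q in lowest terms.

26317/6202

a_0 = 4: 4/1  (≤ bound)
a_1 = 4: 17/4  (≤ bound)
a_2 = 9: 157/37  (≤ bound)
a_3 = 11: 1744/411  (≤ bound)
a_4 = 15: 26317/6202  (≤ bound)
a_5 = 4: 107012/25219  (> 12891, stop)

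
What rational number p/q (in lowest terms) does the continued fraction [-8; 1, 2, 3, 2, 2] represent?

-409/56

Use the convergent recurrence hₖ = aₖ·hₖ₋₁ + hₖ₋₂ (and likewise for the denominators kₖ):
a_0 = -8: -8/1
a_1 = 1: -7/1
a_2 = 2: -22/3
a_3 = 3: -73/10
a_4 = 2: -168/23
a_5 = 2: -409/56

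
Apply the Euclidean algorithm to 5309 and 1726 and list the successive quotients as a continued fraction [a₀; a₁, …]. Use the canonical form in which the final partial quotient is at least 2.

[3; 13, 5, 1, 2, 3, 2]

Repeatedly divide and take the remainder:
5309 ÷ 1726 → quotient 3, remainder 131
1726 ÷ 131 → quotient 13, remainder 23
131 ÷ 23 → quotient 5, remainder 16
23 ÷ 16 → quotient 1, remainder 7
16 ÷ 7 → quotient 2, remainder 2
7 ÷ 2 → quotient 3, remainder 1
2 ÷ 1 → quotient 2, remainder 0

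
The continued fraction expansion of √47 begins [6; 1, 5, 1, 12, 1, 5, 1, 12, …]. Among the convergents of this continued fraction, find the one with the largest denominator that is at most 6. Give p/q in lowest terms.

List convergents until the denominator exceeds the bound:
a_0 = 6: 6/1  (≤ bound)
a_1 = 1: 7/1  (≤ bound)
a_2 = 5: 41/6  (≤ bound)
a_3 = 1: 48/7  (> 6, stop)

41/6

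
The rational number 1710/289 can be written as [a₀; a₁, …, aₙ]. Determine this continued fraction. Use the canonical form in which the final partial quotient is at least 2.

⌊1710/289⌋ = 5, remainder 265
⌊289/265⌋ = 1, remainder 24
⌊265/24⌋ = 11, remainder 1
⌊24/1⌋ = 24, remainder 0

[5; 1, 11, 24]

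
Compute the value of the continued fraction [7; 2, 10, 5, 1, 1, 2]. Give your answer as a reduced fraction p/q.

4471/598

Compute successive convergents:
a_0 = 7: 7/1
a_1 = 2: 15/2
a_2 = 10: 157/21
a_3 = 5: 800/107
a_4 = 1: 957/128
a_5 = 1: 1757/235
a_6 = 2: 4471/598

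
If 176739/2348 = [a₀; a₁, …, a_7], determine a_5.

Run the Euclidean algorithm, recording each quotient:
⌊176739/2348⌋ = 75, remainder 639
⌊2348/639⌋ = 3, remainder 431
⌊639/431⌋ = 1, remainder 208
⌊431/208⌋ = 2, remainder 15
⌊208/15⌋ = 13, remainder 13
⌊15/13⌋ = 1, remainder 2

1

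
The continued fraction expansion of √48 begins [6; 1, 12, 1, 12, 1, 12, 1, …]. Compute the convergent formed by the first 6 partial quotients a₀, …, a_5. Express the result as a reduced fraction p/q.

Start with 1.
12 + 1/(1/1) = 12 + 1/1 = 13/1
1 + 1/(13/1) = 1 + 1/13 = 14/13
12 + 1/(14/13) = 12 + 13/14 = 181/14
1 + 1/(181/14) = 1 + 14/181 = 195/181
6 + 1/(195/181) = 6 + 181/195 = 1351/195

1351/195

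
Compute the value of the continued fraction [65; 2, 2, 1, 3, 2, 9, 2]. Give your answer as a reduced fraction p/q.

a_0 = 65: 65/1
a_1 = 2: 131/2
a_2 = 2: 327/5
a_3 = 1: 458/7
a_4 = 3: 1701/26
a_5 = 2: 3860/59
a_6 = 9: 36441/557
a_7 = 2: 76742/1173

76742/1173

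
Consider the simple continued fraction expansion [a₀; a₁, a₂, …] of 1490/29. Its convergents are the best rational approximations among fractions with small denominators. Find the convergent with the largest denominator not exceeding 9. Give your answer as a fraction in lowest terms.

List convergents until the denominator exceeds the bound:
a_0 = 51: 51/1  (≤ bound)
a_1 = 2: 103/2  (≤ bound)
a_2 = 1: 154/3  (≤ bound)
a_3 = 1: 257/5  (≤ bound)
a_4 = 1: 411/8  (≤ bound)
a_5 = 3: 1490/29  (> 9, stop)

411/8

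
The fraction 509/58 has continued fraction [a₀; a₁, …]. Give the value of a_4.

6

509 = 8·58 + 45, so a_0 = 8
58 = 1·45 + 13, so a_1 = 1
45 = 3·13 + 6, so a_2 = 3
13 = 2·6 + 1, so a_3 = 2
6 = 6·1 + 0, so a_4 = 6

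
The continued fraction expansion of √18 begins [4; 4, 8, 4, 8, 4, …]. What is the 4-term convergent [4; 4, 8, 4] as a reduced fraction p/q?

577/136

Collapse the nested fraction from the inside out:
Start with 4.
8 + 1/(4/1) = 8 + 1/4 = 33/4
4 + 1/(33/4) = 4 + 4/33 = 136/33
4 + 1/(136/33) = 4 + 33/136 = 577/136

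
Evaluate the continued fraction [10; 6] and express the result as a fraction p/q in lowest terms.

Compute successive convergents:
a_0 = 10: 10/1
a_1 = 6: 61/6

61/6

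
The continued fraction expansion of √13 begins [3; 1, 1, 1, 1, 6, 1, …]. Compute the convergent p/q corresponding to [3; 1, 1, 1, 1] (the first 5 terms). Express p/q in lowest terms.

18/5

Use the convergent recurrence hₖ = aₖ·hₖ₋₁ + hₖ₋₂ (and likewise for the denominators kₖ):
a_0 = 3: 3/1
a_1 = 1: 4/1
a_2 = 1: 7/2
a_3 = 1: 11/3
a_4 = 1: 18/5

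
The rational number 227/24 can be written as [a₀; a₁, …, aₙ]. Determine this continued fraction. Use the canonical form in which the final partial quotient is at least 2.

[9; 2, 5, 2]

Repeatedly divide and take the remainder:
⌊227/24⌋ = 9, remainder 11
⌊24/11⌋ = 2, remainder 2
⌊11/2⌋ = 5, remainder 1
⌊2/1⌋ = 2, remainder 0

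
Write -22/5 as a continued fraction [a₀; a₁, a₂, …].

[-5; 1, 1, 2]

-22 ÷ 5 → quotient -5, remainder 3
5 ÷ 3 → quotient 1, remainder 2
3 ÷ 2 → quotient 1, remainder 1
2 ÷ 1 → quotient 2, remainder 0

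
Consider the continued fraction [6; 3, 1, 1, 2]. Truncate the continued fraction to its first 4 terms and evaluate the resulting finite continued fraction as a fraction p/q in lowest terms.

44/7

Start with 1.
1 + 1/(1/1) = 1 + 1/1 = 2/1
3 + 1/(2/1) = 3 + 1/2 = 7/2
6 + 1/(7/2) = 6 + 2/7 = 44/7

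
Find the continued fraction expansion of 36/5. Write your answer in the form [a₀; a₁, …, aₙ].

[7; 5]

36 ÷ 5 → quotient 7, remainder 1
5 ÷ 1 → quotient 5, remainder 0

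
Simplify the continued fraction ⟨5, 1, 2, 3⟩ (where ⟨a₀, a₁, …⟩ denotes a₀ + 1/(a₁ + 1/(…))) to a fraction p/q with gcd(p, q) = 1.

57/10

Start with 3.
2 + 1/(3/1) = 2 + 1/3 = 7/3
1 + 1/(7/3) = 1 + 3/7 = 10/7
5 + 1/(10/7) = 5 + 7/10 = 57/10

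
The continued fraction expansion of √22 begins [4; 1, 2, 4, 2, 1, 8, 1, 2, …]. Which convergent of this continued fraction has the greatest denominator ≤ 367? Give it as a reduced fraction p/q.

a_0 = 4: 4/1  (≤ bound)
a_1 = 1: 5/1  (≤ bound)
a_2 = 2: 14/3  (≤ bound)
a_3 = 4: 61/13  (≤ bound)
a_4 = 2: 136/29  (≤ bound)
a_5 = 1: 197/42  (≤ bound)
a_6 = 8: 1712/365  (≤ bound)
a_7 = 1: 1909/407  (> 367, stop)

1712/365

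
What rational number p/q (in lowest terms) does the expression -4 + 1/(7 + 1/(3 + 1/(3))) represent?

a_0 = -4: -4/1
a_1 = 7: -27/7
a_2 = 3: -85/22
a_3 = 3: -282/73

-282/73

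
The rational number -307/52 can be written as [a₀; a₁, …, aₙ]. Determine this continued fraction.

[-6; 10, 2, 2]

⌊-307/52⌋ = -6, remainder 5
⌊52/5⌋ = 10, remainder 2
⌊5/2⌋ = 2, remainder 1
⌊2/1⌋ = 2, remainder 0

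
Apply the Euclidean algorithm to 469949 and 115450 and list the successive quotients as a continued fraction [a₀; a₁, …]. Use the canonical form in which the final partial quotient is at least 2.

[4; 14, 5, 1, 37, 1, 34]

Run the Euclidean algorithm, recording each quotient:
469949 = 4·115450 + 8149, so a_0 = 4
115450 = 14·8149 + 1364, so a_1 = 14
8149 = 5·1364 + 1329, so a_2 = 5
1364 = 1·1329 + 35, so a_3 = 1
1329 = 37·35 + 34, so a_4 = 37
35 = 1·34 + 1, so a_5 = 1
34 = 34·1 + 0, so a_6 = 34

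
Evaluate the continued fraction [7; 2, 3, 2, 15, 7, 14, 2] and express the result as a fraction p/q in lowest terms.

Start with 2.
14 + 1/(2/1) = 14 + 1/2 = 29/2
7 + 1/(29/2) = 7 + 2/29 = 205/29
15 + 1/(205/29) = 15 + 29/205 = 3104/205
2 + 1/(3104/205) = 2 + 205/3104 = 6413/3104
3 + 1/(6413/3104) = 3 + 3104/6413 = 22343/6413
2 + 1/(22343/6413) = 2 + 6413/22343 = 51099/22343
7 + 1/(51099/22343) = 7 + 22343/51099 = 380036/51099

380036/51099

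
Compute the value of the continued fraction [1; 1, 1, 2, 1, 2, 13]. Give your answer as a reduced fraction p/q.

Start with 13.
2 + 1/(13/1) = 2 + 1/13 = 27/13
1 + 1/(27/13) = 1 + 13/27 = 40/27
2 + 1/(40/27) = 2 + 27/40 = 107/40
1 + 1/(107/40) = 1 + 40/107 = 147/107
1 + 1/(147/107) = 1 + 107/147 = 254/147
1 + 1/(254/147) = 1 + 147/254 = 401/254

401/254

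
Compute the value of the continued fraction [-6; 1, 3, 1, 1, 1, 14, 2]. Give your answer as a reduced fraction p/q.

a_0 = -6: -6/1
a_1 = 1: -5/1
a_2 = 3: -21/4
a_3 = 1: -26/5
a_4 = 1: -47/9
a_5 = 1: -73/14
a_6 = 14: -1069/205
a_7 = 2: -2211/424

-2211/424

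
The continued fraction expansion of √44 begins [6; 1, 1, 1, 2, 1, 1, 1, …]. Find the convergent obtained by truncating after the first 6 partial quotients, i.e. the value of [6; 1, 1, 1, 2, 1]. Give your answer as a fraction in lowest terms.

73/11

a_0 = 6: 6/1
a_1 = 1: 7/1
a_2 = 1: 13/2
a_3 = 1: 20/3
a_4 = 2: 53/8
a_5 = 1: 73/11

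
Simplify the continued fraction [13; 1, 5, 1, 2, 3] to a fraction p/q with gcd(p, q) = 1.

928/67

a_0 = 13: 13/1
a_1 = 1: 14/1
a_2 = 5: 83/6
a_3 = 1: 97/7
a_4 = 2: 277/20
a_5 = 3: 928/67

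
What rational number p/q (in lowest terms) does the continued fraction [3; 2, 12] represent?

87/25

Work from the innermost term outward:
Start with 12.
2 + 1/(12/1) = 2 + 1/12 = 25/12
3 + 1/(25/12) = 3 + 12/25 = 87/25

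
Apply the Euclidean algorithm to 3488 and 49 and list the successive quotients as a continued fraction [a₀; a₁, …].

Repeatedly divide and take the remainder:
3488 = 71·49 + 9, so a_0 = 71
49 = 5·9 + 4, so a_1 = 5
9 = 2·4 + 1, so a_2 = 2
4 = 4·1 + 0, so a_3 = 4

[71; 5, 2, 4]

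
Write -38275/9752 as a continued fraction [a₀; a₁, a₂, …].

[-4; 13, 3, 3, 2, 15, 2]

-38275 = -4·9752 + 733, so a_0 = -4
9752 = 13·733 + 223, so a_1 = 13
733 = 3·223 + 64, so a_2 = 3
223 = 3·64 + 31, so a_3 = 3
64 = 2·31 + 2, so a_4 = 2
31 = 15·2 + 1, so a_5 = 15
2 = 2·1 + 0, so a_6 = 2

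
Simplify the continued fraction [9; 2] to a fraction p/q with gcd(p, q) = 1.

19/2

Start with 2.
9 + 1/(2/1) = 9 + 1/2 = 19/2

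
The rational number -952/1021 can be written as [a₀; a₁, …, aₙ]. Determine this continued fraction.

⌊-952/1021⌋ = -1, remainder 69
⌊1021/69⌋ = 14, remainder 55
⌊69/55⌋ = 1, remainder 14
⌊55/14⌋ = 3, remainder 13
⌊14/13⌋ = 1, remainder 1
⌊13/1⌋ = 13, remainder 0

[-1; 14, 1, 3, 1, 13]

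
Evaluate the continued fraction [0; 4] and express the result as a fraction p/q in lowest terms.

a_0 = 0: 0/1
a_1 = 4: 1/4

1/4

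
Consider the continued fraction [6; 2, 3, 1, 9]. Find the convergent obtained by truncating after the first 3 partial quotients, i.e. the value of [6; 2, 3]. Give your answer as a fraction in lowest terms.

45/7

Start with 3.
2 + 1/(3/1) = 2 + 1/3 = 7/3
6 + 1/(7/3) = 6 + 3/7 = 45/7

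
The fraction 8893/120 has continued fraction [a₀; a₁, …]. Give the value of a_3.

3

Run the Euclidean algorithm, recording each quotient:
⌊8893/120⌋ = 74, remainder 13
⌊120/13⌋ = 9, remainder 3
⌊13/3⌋ = 4, remainder 1
⌊3/1⌋ = 3, remainder 0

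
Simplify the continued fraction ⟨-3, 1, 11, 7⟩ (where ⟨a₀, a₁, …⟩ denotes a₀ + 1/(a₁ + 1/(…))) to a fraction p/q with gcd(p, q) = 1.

-177/85

Collapse the nested fraction from the inside out:
Start with 7.
11 + 1/(7/1) = 11 + 1/7 = 78/7
1 + 1/(78/7) = 1 + 7/78 = 85/78
-3 + 1/(85/78) = -3 + 78/85 = -177/85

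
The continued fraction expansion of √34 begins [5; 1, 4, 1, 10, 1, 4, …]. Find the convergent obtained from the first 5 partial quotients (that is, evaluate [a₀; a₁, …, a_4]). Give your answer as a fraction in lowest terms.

379/65

Start with 10.
1 + 1/(10/1) = 1 + 1/10 = 11/10
4 + 1/(11/10) = 4 + 10/11 = 54/11
1 + 1/(54/11) = 1 + 11/54 = 65/54
5 + 1/(65/54) = 5 + 54/65 = 379/65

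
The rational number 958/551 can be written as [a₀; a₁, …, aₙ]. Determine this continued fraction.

Run the Euclidean algorithm, recording each quotient:
958 = 1·551 + 407, so a_0 = 1
551 = 1·407 + 144, so a_1 = 1
407 = 2·144 + 119, so a_2 = 2
144 = 1·119 + 25, so a_3 = 1
119 = 4·25 + 19, so a_4 = 4
25 = 1·19 + 6, so a_5 = 1
19 = 3·6 + 1, so a_6 = 3
6 = 6·1 + 0, so a_7 = 6

[1; 1, 2, 1, 4, 1, 3, 6]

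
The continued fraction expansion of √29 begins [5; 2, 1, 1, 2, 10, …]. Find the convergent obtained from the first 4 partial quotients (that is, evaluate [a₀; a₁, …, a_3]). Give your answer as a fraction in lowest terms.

a_0 = 5: 5/1
a_1 = 2: 11/2
a_2 = 1: 16/3
a_3 = 1: 27/5

27/5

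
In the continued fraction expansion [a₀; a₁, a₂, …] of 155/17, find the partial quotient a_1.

⌊155/17⌋ = 9, remainder 2
⌊17/2⌋ = 8, remainder 1

8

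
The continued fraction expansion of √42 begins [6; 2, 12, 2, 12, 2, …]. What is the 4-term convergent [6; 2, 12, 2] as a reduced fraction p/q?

337/52

Start with 2.
12 + 1/(2/1) = 12 + 1/2 = 25/2
2 + 1/(25/2) = 2 + 2/25 = 52/25
6 + 1/(52/25) = 6 + 25/52 = 337/52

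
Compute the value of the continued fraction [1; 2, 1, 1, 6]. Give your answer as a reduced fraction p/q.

46/33

Starting at the tail and folding back:
Start with 6.
1 + 1/(6/1) = 1 + 1/6 = 7/6
1 + 1/(7/6) = 1 + 6/7 = 13/7
2 + 1/(13/7) = 2 + 7/13 = 33/13
1 + 1/(33/13) = 1 + 13/33 = 46/33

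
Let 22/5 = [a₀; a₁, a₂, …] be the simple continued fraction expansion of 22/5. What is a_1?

2

⌊22/5⌋ = 4, remainder 2
⌊5/2⌋ = 2, remainder 1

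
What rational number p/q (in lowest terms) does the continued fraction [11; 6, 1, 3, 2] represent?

680/61

Collapse the nested fraction from the inside out:
Start with 2.
3 + 1/(2/1) = 3 + 1/2 = 7/2
1 + 1/(7/2) = 1 + 2/7 = 9/7
6 + 1/(9/7) = 6 + 7/9 = 61/9
11 + 1/(61/9) = 11 + 9/61 = 680/61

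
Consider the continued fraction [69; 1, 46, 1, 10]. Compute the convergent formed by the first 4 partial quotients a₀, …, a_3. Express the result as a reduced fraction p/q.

3359/48

Collapse the nested fraction from the inside out:
Start with 1.
46 + 1/(1/1) = 46 + 1/1 = 47/1
1 + 1/(47/1) = 1 + 1/47 = 48/47
69 + 1/(48/47) = 69 + 47/48 = 3359/48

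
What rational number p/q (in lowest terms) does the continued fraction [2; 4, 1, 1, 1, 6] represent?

206/93

Compute successive convergents:
a_0 = 2: 2/1
a_1 = 4: 9/4
a_2 = 1: 11/5
a_3 = 1: 20/9
a_4 = 1: 31/14
a_5 = 6: 206/93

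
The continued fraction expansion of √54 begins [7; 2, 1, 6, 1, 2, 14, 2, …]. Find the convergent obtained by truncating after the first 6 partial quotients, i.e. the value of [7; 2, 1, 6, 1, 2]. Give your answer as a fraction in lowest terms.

485/66

Start with 2.
1 + 1/(2/1) = 1 + 1/2 = 3/2
6 + 1/(3/2) = 6 + 2/3 = 20/3
1 + 1/(20/3) = 1 + 3/20 = 23/20
2 + 1/(23/20) = 2 + 20/23 = 66/23
7 + 1/(66/23) = 7 + 23/66 = 485/66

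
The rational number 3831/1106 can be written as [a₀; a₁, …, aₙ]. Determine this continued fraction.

[3; 2, 6, 2, 2, 2, 1, 4]

Apply division with remainder until the remainder is 0:
⌊3831/1106⌋ = 3, remainder 513
⌊1106/513⌋ = 2, remainder 80
⌊513/80⌋ = 6, remainder 33
⌊80/33⌋ = 2, remainder 14
⌊33/14⌋ = 2, remainder 5
⌊14/5⌋ = 2, remainder 4
⌊5/4⌋ = 1, remainder 1
⌊4/1⌋ = 4, remainder 0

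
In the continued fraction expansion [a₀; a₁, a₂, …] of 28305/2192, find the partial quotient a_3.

2

Apply division with remainder until the remainder is 0:
28305 ÷ 2192 → quotient 12, remainder 2001
2192 ÷ 2001 → quotient 1, remainder 191
2001 ÷ 191 → quotient 10, remainder 91
191 ÷ 91 → quotient 2, remainder 9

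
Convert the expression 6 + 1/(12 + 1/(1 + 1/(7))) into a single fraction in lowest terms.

626/103

Start with 7.
1 + 1/(7/1) = 1 + 1/7 = 8/7
12 + 1/(8/7) = 12 + 7/8 = 103/8
6 + 1/(103/8) = 6 + 8/103 = 626/103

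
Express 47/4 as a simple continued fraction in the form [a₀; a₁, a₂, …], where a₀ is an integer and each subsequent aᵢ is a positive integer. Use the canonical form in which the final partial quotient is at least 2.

Apply division with remainder until the remainder is 0:
47 = 11·4 + 3, so a_0 = 11
4 = 1·3 + 1, so a_1 = 1
3 = 3·1 + 0, so a_2 = 3

[11; 1, 3]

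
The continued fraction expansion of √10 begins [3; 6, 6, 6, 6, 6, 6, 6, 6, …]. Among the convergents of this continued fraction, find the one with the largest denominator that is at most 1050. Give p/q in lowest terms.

721/228

a_0 = 3: 3/1  (≤ bound)
a_1 = 6: 19/6  (≤ bound)
a_2 = 6: 117/37  (≤ bound)
a_3 = 6: 721/228  (≤ bound)
a_4 = 6: 4443/1405  (> 1050, stop)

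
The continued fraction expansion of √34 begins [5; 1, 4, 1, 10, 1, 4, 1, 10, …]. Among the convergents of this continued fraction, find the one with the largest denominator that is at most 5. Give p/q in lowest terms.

29/5

List convergents until the denominator exceeds the bound:
a_0 = 5: 5/1  (≤ bound)
a_1 = 1: 6/1  (≤ bound)
a_2 = 4: 29/5  (≤ bound)
a_3 = 1: 35/6  (> 5, stop)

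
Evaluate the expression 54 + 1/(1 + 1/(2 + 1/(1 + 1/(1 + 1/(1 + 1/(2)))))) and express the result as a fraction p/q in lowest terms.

1587/29

Start with 2.
1 + 1/(2/1) = 1 + 1/2 = 3/2
1 + 1/(3/2) = 1 + 2/3 = 5/3
1 + 1/(5/3) = 1 + 3/5 = 8/5
2 + 1/(8/5) = 2 + 5/8 = 21/8
1 + 1/(21/8) = 1 + 8/21 = 29/21
54 + 1/(29/21) = 54 + 21/29 = 1587/29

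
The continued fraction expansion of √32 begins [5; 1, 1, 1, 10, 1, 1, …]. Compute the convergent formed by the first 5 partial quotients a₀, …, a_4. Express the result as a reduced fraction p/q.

a_0 = 5: 5/1
a_1 = 1: 6/1
a_2 = 1: 11/2
a_3 = 1: 17/3
a_4 = 10: 181/32

181/32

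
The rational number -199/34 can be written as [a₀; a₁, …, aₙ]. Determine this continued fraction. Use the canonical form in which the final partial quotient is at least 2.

[-6; 6, 1, 4]

Run the Euclidean algorithm, recording each quotient:
⌊-199/34⌋ = -6, remainder 5
⌊34/5⌋ = 6, remainder 4
⌊5/4⌋ = 1, remainder 1
⌊4/1⌋ = 4, remainder 0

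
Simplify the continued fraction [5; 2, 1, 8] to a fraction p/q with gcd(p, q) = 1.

Start with 8.
1 + 1/(8/1) = 1 + 1/8 = 9/8
2 + 1/(9/8) = 2 + 8/9 = 26/9
5 + 1/(26/9) = 5 + 9/26 = 139/26

139/26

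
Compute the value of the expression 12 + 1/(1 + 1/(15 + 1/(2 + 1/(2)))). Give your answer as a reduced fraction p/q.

a_0 = 12: 12/1
a_1 = 1: 13/1
a_2 = 15: 207/16
a_3 = 2: 427/33
a_4 = 2: 1061/82

1061/82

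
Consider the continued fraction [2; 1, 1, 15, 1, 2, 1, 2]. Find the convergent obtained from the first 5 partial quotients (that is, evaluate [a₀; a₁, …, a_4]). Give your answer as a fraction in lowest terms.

83/33

Start with 1.
15 + 1/(1/1) = 15 + 1/1 = 16/1
1 + 1/(16/1) = 1 + 1/16 = 17/16
1 + 1/(17/16) = 1 + 16/17 = 33/17
2 + 1/(33/17) = 2 + 17/33 = 83/33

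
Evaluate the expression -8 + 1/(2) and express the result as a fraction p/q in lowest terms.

a_0 = -8: -8/1
a_1 = 2: -15/2

-15/2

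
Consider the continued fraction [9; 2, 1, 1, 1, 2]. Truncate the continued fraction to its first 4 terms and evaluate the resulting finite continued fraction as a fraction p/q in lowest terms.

47/5

Compute successive convergents:
a_0 = 9: 9/1
a_1 = 2: 19/2
a_2 = 1: 28/3
a_3 = 1: 47/5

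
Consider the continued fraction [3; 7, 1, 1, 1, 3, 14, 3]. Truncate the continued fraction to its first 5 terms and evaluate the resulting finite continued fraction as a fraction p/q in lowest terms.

Start with 1.
1 + 1/(1/1) = 1 + 1/1 = 2/1
1 + 1/(2/1) = 1 + 1/2 = 3/2
7 + 1/(3/2) = 7 + 2/3 = 23/3
3 + 1/(23/3) = 3 + 3/23 = 72/23

72/23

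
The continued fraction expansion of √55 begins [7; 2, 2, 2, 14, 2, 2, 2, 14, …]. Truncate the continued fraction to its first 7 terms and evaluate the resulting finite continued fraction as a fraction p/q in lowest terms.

a_0 = 7: 7/1
a_1 = 2: 15/2
a_2 = 2: 37/5
a_3 = 2: 89/12
a_4 = 14: 1283/173
a_5 = 2: 2655/358
a_6 = 2: 6593/889

6593/889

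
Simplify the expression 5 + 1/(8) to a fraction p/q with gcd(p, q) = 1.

41/8

Use the convergent recurrence hₖ = aₖ·hₖ₋₁ + hₖ₋₂ (and likewise for the denominators kₖ):
a_0 = 5: 5/1
a_1 = 8: 41/8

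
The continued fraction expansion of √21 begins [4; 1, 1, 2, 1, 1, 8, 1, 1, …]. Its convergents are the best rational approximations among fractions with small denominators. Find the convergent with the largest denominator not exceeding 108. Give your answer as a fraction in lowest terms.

List convergents until the denominator exceeds the bound:
a_0 = 4: 4/1  (≤ bound)
a_1 = 1: 5/1  (≤ bound)
a_2 = 1: 9/2  (≤ bound)
a_3 = 2: 23/5  (≤ bound)
a_4 = 1: 32/7  (≤ bound)
a_5 = 1: 55/12  (≤ bound)
a_6 = 8: 472/103  (≤ bound)
a_7 = 1: 527/115  (> 108, stop)

472/103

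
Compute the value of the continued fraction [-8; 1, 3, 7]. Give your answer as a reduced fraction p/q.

Use the convergent recurrence hₖ = aₖ·hₖ₋₁ + hₖ₋₂ (and likewise for the denominators kₖ):
a_0 = -8: -8/1
a_1 = 1: -7/1
a_2 = 3: -29/4
a_3 = 7: -210/29

-210/29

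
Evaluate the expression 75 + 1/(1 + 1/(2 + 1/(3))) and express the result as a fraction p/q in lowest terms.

757/10

Build up convergents one term at a time:
a_0 = 75: 75/1
a_1 = 1: 76/1
a_2 = 2: 227/3
a_3 = 3: 757/10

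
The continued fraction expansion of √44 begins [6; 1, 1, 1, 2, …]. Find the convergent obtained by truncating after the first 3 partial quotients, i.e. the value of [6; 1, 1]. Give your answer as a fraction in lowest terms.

Start with 1.
1 + 1/(1/1) = 1 + 1/1 = 2/1
6 + 1/(2/1) = 6 + 1/2 = 13/2

13/2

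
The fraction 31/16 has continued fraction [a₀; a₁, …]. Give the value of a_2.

15

31 ÷ 16 → quotient 1, remainder 15
16 ÷ 15 → quotient 1, remainder 1
15 ÷ 1 → quotient 15, remainder 0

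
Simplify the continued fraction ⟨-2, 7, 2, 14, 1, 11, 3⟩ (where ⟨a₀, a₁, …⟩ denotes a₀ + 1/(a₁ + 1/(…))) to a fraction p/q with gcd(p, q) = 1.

-15937/8539

Starting at the tail and folding back:
Start with 3.
11 + 1/(3/1) = 11 + 1/3 = 34/3
1 + 1/(34/3) = 1 + 3/34 = 37/34
14 + 1/(37/34) = 14 + 34/37 = 552/37
2 + 1/(552/37) = 2 + 37/552 = 1141/552
7 + 1/(1141/552) = 7 + 552/1141 = 8539/1141
-2 + 1/(8539/1141) = -2 + 1141/8539 = -15937/8539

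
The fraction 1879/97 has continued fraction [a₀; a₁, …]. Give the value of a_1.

Apply division with remainder until the remainder is 0:
⌊1879/97⌋ = 19, remainder 36
⌊97/36⌋ = 2, remainder 25

2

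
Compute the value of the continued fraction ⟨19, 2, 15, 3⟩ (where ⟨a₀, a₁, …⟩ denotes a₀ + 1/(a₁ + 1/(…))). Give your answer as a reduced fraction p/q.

Compute successive convergents:
a_0 = 19: 19/1
a_1 = 2: 39/2
a_2 = 15: 604/31
a_3 = 3: 1851/95

1851/95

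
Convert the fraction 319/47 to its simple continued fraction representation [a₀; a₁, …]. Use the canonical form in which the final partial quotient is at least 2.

319 ÷ 47 → quotient 6, remainder 37
47 ÷ 37 → quotient 1, remainder 10
37 ÷ 10 → quotient 3, remainder 7
10 ÷ 7 → quotient 1, remainder 3
7 ÷ 3 → quotient 2, remainder 1
3 ÷ 1 → quotient 3, remainder 0

[6; 1, 3, 1, 2, 3]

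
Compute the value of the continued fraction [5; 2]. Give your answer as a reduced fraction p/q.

11/2

Collapse the nested fraction from the inside out:
Start with 2.
5 + 1/(2/1) = 5 + 1/2 = 11/2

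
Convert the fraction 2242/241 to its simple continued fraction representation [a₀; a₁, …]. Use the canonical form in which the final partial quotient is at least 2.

Run the Euclidean algorithm, recording each quotient:
2242 ÷ 241 → quotient 9, remainder 73
241 ÷ 73 → quotient 3, remainder 22
73 ÷ 22 → quotient 3, remainder 7
22 ÷ 7 → quotient 3, remainder 1
7 ÷ 1 → quotient 7, remainder 0

[9; 3, 3, 3, 7]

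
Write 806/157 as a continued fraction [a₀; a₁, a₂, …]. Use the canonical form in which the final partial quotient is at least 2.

Repeatedly divide and take the remainder:
806 ÷ 157 → quotient 5, remainder 21
157 ÷ 21 → quotient 7, remainder 10
21 ÷ 10 → quotient 2, remainder 1
10 ÷ 1 → quotient 10, remainder 0

[5; 7, 2, 10]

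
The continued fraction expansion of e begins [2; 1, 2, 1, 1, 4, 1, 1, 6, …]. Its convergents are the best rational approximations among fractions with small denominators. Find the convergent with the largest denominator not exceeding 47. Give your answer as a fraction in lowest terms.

106/39

a_0 = 2: 2/1  (≤ bound)
a_1 = 1: 3/1  (≤ bound)
a_2 = 2: 8/3  (≤ bound)
a_3 = 1: 11/4  (≤ bound)
a_4 = 1: 19/7  (≤ bound)
a_5 = 4: 87/32  (≤ bound)
a_6 = 1: 106/39  (≤ bound)
a_7 = 1: 193/71  (> 47, stop)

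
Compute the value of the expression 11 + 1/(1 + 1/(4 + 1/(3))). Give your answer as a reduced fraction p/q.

189/16

Use the convergent recurrence hₖ = aₖ·hₖ₋₁ + hₖ₋₂ (and likewise for the denominators kₖ):
a_0 = 11: 11/1
a_1 = 1: 12/1
a_2 = 4: 59/5
a_3 = 3: 189/16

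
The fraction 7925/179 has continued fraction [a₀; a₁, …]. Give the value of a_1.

Apply division with remainder until the remainder is 0:
7925 ÷ 179 → quotient 44, remainder 49
179 ÷ 49 → quotient 3, remainder 32

3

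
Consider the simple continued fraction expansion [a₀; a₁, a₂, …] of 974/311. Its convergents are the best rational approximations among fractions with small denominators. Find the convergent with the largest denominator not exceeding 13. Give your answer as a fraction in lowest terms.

25/8

a_0 = 3: 3/1  (≤ bound)
a_1 = 7: 22/7  (≤ bound)
a_2 = 1: 25/8  (≤ bound)
a_3 = 1: 47/15  (> 13, stop)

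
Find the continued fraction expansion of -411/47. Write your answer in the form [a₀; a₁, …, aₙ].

[-9; 3, 1, 11]

-411 ÷ 47 → quotient -9, remainder 12
47 ÷ 12 → quotient 3, remainder 11
12 ÷ 11 → quotient 1, remainder 1
11 ÷ 1 → quotient 11, remainder 0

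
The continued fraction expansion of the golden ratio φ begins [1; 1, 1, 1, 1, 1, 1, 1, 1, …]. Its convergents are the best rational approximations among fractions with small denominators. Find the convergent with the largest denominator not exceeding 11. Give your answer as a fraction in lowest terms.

List convergents until the denominator exceeds the bound:
a_0 = 1: 1/1  (≤ bound)
a_1 = 1: 2/1  (≤ bound)
a_2 = 1: 3/2  (≤ bound)
a_3 = 1: 5/3  (≤ bound)
a_4 = 1: 8/5  (≤ bound)
a_5 = 1: 13/8  (≤ bound)
a_6 = 1: 21/13  (> 11, stop)

13/8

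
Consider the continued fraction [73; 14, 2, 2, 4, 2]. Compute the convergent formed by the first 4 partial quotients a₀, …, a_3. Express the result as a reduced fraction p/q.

5261/72

Starting at the tail and folding back:
Start with 2.
2 + 1/(2/1) = 2 + 1/2 = 5/2
14 + 1/(5/2) = 14 + 2/5 = 72/5
73 + 1/(72/5) = 73 + 5/72 = 5261/72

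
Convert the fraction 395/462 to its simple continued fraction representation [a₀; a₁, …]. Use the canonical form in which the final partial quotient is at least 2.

⌊395/462⌋ = 0, remainder 395
⌊462/395⌋ = 1, remainder 67
⌊395/67⌋ = 5, remainder 60
⌊67/60⌋ = 1, remainder 7
⌊60/7⌋ = 8, remainder 4
⌊7/4⌋ = 1, remainder 3
⌊4/3⌋ = 1, remainder 1
⌊3/1⌋ = 3, remainder 0

[0; 1, 5, 1, 8, 1, 1, 3]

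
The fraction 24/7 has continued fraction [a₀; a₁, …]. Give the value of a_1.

24 = 3·7 + 3, so a_0 = 3
7 = 2·3 + 1, so a_1 = 2

2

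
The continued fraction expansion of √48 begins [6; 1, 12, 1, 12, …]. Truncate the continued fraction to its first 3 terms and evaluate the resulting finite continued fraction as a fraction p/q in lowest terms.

Use the convergent recurrence hₖ = aₖ·hₖ₋₁ + hₖ₋₂ (and likewise for the denominators kₖ):
a_0 = 6: 6/1
a_1 = 1: 7/1
a_2 = 12: 90/13

90/13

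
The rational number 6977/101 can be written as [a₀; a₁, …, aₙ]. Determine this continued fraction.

[69; 12, 1, 1, 1, 2]

⌊6977/101⌋ = 69, remainder 8
⌊101/8⌋ = 12, remainder 5
⌊8/5⌋ = 1, remainder 3
⌊5/3⌋ = 1, remainder 2
⌊3/2⌋ = 1, remainder 1
⌊2/1⌋ = 2, remainder 0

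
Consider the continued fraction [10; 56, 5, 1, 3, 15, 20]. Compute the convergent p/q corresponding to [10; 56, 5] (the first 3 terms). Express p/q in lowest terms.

Start with 5.
56 + 1/(5/1) = 56 + 1/5 = 281/5
10 + 1/(281/5) = 10 + 5/281 = 2815/281

2815/281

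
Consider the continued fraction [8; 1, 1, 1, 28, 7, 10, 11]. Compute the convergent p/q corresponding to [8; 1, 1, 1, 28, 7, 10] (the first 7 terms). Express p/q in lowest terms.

Start with 10.
7 + 1/(10/1) = 7 + 1/10 = 71/10
28 + 1/(71/10) = 28 + 10/71 = 1998/71
1 + 1/(1998/71) = 1 + 71/1998 = 2069/1998
1 + 1/(2069/1998) = 1 + 1998/2069 = 4067/2069
1 + 1/(4067/2069) = 1 + 2069/4067 = 6136/4067
8 + 1/(6136/4067) = 8 + 4067/6136 = 53155/6136

53155/6136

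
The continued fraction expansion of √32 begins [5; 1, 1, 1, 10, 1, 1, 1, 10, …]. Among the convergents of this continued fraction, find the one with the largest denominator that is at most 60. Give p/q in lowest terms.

198/35

List convergents until the denominator exceeds the bound:
a_0 = 5: 5/1  (≤ bound)
a_1 = 1: 6/1  (≤ bound)
a_2 = 1: 11/2  (≤ bound)
a_3 = 1: 17/3  (≤ bound)
a_4 = 10: 181/32  (≤ bound)
a_5 = 1: 198/35  (≤ bound)
a_6 = 1: 379/67  (> 60, stop)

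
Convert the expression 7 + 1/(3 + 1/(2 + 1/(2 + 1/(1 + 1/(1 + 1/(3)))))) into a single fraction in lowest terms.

Build up convergents one term at a time:
a_0 = 7: 7/1
a_1 = 3: 22/3
a_2 = 2: 51/7
a_3 = 2: 124/17
a_4 = 1: 175/24
a_5 = 1: 299/41
a_6 = 3: 1072/147

1072/147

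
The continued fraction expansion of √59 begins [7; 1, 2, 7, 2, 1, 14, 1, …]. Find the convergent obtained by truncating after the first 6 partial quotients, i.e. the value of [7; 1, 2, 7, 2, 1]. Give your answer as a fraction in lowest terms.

530/69

Start with 1.
2 + 1/(1/1) = 2 + 1/1 = 3/1
7 + 1/(3/1) = 7 + 1/3 = 22/3
2 + 1/(22/3) = 2 + 3/22 = 47/22
1 + 1/(47/22) = 1 + 22/47 = 69/47
7 + 1/(69/47) = 7 + 47/69 = 530/69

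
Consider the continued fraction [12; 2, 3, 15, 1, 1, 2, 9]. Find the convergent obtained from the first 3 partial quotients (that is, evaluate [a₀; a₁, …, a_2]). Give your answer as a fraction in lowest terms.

87/7

a_0 = 12: 12/1
a_1 = 2: 25/2
a_2 = 3: 87/7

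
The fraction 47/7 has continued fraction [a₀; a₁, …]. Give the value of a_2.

2

Repeatedly divide and take the remainder:
⌊47/7⌋ = 6, remainder 5
⌊7/5⌋ = 1, remainder 2
⌊5/2⌋ = 2, remainder 1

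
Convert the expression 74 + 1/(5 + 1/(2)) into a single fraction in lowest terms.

816/11

a_0 = 74: 74/1
a_1 = 5: 371/5
a_2 = 2: 816/11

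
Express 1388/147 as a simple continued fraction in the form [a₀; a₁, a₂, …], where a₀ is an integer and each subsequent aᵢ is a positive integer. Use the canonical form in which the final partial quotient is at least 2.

⌊1388/147⌋ = 9, remainder 65
⌊147/65⌋ = 2, remainder 17
⌊65/17⌋ = 3, remainder 14
⌊17/14⌋ = 1, remainder 3
⌊14/3⌋ = 4, remainder 2
⌊3/2⌋ = 1, remainder 1
⌊2/1⌋ = 2, remainder 0

[9; 2, 3, 1, 4, 1, 2]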